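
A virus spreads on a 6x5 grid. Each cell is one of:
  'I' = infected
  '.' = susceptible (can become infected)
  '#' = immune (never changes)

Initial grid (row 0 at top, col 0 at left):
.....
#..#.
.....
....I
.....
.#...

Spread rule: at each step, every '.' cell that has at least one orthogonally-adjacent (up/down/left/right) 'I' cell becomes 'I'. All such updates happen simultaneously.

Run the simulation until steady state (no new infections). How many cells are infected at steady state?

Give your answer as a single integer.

Answer: 27

Derivation:
Step 0 (initial): 1 infected
Step 1: +3 new -> 4 infected
Step 2: +5 new -> 9 infected
Step 3: +5 new -> 14 infected
Step 4: +6 new -> 20 infected
Step 5: +4 new -> 24 infected
Step 6: +2 new -> 26 infected
Step 7: +1 new -> 27 infected
Step 8: +0 new -> 27 infected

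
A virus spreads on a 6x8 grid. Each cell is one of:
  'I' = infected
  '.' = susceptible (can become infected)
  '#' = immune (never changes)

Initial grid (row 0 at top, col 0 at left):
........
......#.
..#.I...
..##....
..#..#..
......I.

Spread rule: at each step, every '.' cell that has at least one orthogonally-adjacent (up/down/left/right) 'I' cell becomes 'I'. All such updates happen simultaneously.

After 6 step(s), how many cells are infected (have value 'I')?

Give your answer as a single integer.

Step 0 (initial): 2 infected
Step 1: +7 new -> 9 infected
Step 2: +9 new -> 18 infected
Step 3: +7 new -> 25 infected
Step 4: +5 new -> 30 infected
Step 5: +5 new -> 35 infected
Step 6: +5 new -> 40 infected

Answer: 40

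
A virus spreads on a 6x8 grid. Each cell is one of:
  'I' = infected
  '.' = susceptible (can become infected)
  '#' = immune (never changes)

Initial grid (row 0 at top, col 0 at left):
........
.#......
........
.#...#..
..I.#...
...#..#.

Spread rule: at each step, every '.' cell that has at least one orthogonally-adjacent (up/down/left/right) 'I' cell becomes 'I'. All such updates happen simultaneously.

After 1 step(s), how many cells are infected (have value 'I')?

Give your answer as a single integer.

Step 0 (initial): 1 infected
Step 1: +4 new -> 5 infected

Answer: 5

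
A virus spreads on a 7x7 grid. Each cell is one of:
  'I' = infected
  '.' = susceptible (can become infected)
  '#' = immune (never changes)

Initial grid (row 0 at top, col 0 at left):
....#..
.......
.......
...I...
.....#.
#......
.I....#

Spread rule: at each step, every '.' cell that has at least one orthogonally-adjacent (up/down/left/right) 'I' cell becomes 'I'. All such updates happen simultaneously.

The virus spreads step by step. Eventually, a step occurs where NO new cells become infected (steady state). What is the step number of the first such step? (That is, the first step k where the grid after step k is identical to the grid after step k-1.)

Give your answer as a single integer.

Answer: 7

Derivation:
Step 0 (initial): 2 infected
Step 1: +7 new -> 9 infected
Step 2: +11 new -> 20 infected
Step 3: +10 new -> 30 infected
Step 4: +8 new -> 38 infected
Step 5: +5 new -> 43 infected
Step 6: +2 new -> 45 infected
Step 7: +0 new -> 45 infected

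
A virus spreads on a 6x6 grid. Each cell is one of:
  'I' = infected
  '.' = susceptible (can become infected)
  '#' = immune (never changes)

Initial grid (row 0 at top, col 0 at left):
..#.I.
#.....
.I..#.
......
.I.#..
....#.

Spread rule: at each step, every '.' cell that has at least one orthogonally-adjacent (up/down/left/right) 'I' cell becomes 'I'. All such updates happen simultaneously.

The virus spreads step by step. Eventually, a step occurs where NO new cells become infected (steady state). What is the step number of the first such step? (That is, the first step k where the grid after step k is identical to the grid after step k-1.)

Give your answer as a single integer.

Step 0 (initial): 3 infected
Step 1: +10 new -> 13 infected
Step 2: +9 new -> 22 infected
Step 3: +4 new -> 26 infected
Step 4: +2 new -> 28 infected
Step 5: +2 new -> 30 infected
Step 6: +1 new -> 31 infected
Step 7: +0 new -> 31 infected

Answer: 7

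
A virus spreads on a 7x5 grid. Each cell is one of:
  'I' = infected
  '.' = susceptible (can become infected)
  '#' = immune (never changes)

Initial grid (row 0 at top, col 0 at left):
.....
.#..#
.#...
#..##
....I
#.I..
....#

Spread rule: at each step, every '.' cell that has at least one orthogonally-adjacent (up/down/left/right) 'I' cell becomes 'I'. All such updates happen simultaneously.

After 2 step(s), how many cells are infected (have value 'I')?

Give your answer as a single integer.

Step 0 (initial): 2 infected
Step 1: +6 new -> 8 infected
Step 2: +4 new -> 12 infected

Answer: 12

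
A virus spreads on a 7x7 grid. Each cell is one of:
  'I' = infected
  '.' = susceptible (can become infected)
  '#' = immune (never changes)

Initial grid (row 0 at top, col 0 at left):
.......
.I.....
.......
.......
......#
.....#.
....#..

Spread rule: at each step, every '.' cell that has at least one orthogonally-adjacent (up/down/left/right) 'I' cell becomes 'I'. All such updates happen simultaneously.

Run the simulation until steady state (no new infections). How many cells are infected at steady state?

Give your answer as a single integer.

Step 0 (initial): 1 infected
Step 1: +4 new -> 5 infected
Step 2: +6 new -> 11 infected
Step 3: +6 new -> 17 infected
Step 4: +7 new -> 24 infected
Step 5: +8 new -> 32 infected
Step 6: +7 new -> 39 infected
Step 7: +4 new -> 43 infected
Step 8: +0 new -> 43 infected

Answer: 43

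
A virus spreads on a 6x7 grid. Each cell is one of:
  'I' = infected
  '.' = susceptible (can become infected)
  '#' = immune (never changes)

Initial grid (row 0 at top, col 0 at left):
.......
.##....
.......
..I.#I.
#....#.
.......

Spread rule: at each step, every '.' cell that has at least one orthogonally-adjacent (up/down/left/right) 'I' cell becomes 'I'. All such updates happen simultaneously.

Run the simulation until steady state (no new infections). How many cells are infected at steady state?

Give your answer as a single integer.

Step 0 (initial): 2 infected
Step 1: +6 new -> 8 infected
Step 2: +10 new -> 18 infected
Step 3: +9 new -> 27 infected
Step 4: +7 new -> 34 infected
Step 5: +2 new -> 36 infected
Step 6: +1 new -> 37 infected
Step 7: +0 new -> 37 infected

Answer: 37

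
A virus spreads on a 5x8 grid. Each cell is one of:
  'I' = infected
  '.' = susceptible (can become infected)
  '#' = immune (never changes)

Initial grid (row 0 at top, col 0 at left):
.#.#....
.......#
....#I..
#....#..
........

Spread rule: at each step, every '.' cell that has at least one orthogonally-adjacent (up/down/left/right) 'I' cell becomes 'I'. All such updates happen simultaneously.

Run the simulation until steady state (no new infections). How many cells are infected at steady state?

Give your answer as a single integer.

Answer: 34

Derivation:
Step 0 (initial): 1 infected
Step 1: +2 new -> 3 infected
Step 2: +5 new -> 8 infected
Step 3: +5 new -> 13 infected
Step 4: +5 new -> 18 infected
Step 5: +5 new -> 23 infected
Step 6: +5 new -> 28 infected
Step 7: +4 new -> 32 infected
Step 8: +1 new -> 33 infected
Step 9: +1 new -> 34 infected
Step 10: +0 new -> 34 infected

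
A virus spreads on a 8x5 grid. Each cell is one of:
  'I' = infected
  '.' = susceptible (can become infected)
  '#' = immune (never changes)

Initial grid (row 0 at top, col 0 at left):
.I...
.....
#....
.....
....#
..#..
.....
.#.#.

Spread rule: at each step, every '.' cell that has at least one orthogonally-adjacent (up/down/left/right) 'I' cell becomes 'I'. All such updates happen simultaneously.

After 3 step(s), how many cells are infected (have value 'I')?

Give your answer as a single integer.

Step 0 (initial): 1 infected
Step 1: +3 new -> 4 infected
Step 2: +4 new -> 8 infected
Step 3: +4 new -> 12 infected

Answer: 12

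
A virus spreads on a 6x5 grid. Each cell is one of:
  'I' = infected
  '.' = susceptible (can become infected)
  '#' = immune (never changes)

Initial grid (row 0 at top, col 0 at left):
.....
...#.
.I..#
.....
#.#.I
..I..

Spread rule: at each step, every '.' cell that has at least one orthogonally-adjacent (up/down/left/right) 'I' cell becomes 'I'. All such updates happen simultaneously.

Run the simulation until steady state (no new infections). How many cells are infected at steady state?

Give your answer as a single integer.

Step 0 (initial): 3 infected
Step 1: +9 new -> 12 infected
Step 2: +9 new -> 21 infected
Step 3: +2 new -> 23 infected
Step 4: +1 new -> 24 infected
Step 5: +1 new -> 25 infected
Step 6: +1 new -> 26 infected
Step 7: +0 new -> 26 infected

Answer: 26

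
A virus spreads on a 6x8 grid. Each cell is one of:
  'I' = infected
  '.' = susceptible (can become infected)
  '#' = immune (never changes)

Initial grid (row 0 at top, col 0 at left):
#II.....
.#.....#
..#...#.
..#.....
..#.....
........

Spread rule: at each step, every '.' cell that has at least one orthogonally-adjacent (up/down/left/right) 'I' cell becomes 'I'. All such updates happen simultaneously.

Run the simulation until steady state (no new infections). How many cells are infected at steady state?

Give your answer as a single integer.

Step 0 (initial): 2 infected
Step 1: +2 new -> 4 infected
Step 2: +2 new -> 6 infected
Step 3: +3 new -> 9 infected
Step 4: +4 new -> 13 infected
Step 5: +5 new -> 18 infected
Step 6: +3 new -> 21 infected
Step 7: +4 new -> 25 infected
Step 8: +4 new -> 29 infected
Step 9: +5 new -> 34 infected
Step 10: +3 new -> 37 infected
Step 11: +2 new -> 39 infected
Step 12: +1 new -> 40 infected
Step 13: +1 new -> 41 infected
Step 14: +0 new -> 41 infected

Answer: 41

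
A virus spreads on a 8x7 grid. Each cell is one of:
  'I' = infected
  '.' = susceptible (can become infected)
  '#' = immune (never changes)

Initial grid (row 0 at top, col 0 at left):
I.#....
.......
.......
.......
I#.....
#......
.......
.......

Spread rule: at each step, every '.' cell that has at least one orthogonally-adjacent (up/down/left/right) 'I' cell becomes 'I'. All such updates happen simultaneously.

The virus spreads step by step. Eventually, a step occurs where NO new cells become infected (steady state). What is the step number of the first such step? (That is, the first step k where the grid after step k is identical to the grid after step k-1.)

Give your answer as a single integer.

Step 0 (initial): 2 infected
Step 1: +3 new -> 5 infected
Step 2: +3 new -> 8 infected
Step 3: +3 new -> 11 infected
Step 4: +4 new -> 15 infected
Step 5: +6 new -> 21 infected
Step 6: +8 new -> 29 infected
Step 7: +9 new -> 38 infected
Step 8: +8 new -> 46 infected
Step 9: +4 new -> 50 infected
Step 10: +2 new -> 52 infected
Step 11: +1 new -> 53 infected
Step 12: +0 new -> 53 infected

Answer: 12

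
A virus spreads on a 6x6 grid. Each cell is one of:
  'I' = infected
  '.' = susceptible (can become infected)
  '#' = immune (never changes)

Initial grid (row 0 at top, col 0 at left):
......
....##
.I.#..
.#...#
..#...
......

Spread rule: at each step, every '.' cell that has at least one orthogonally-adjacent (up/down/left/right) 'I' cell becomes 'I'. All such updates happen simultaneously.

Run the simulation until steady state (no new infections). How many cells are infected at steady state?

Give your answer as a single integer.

Answer: 30

Derivation:
Step 0 (initial): 1 infected
Step 1: +3 new -> 4 infected
Step 2: +5 new -> 9 infected
Step 3: +5 new -> 14 infected
Step 4: +5 new -> 19 infected
Step 5: +5 new -> 24 infected
Step 6: +5 new -> 29 infected
Step 7: +1 new -> 30 infected
Step 8: +0 new -> 30 infected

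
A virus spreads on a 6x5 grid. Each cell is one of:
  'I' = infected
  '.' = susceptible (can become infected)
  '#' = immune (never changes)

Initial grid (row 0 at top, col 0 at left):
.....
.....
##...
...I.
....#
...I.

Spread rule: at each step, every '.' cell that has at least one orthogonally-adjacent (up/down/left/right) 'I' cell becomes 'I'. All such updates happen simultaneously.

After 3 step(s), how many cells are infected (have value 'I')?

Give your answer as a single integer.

Answer: 20

Derivation:
Step 0 (initial): 2 infected
Step 1: +6 new -> 8 infected
Step 2: +6 new -> 14 infected
Step 3: +6 new -> 20 infected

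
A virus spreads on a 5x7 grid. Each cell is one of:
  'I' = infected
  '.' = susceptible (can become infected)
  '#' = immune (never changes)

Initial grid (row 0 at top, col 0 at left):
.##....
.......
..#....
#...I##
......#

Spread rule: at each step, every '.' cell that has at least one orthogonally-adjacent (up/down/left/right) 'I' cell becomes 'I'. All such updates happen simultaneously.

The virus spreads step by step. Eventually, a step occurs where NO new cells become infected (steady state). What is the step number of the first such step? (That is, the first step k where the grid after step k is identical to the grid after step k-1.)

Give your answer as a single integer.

Step 0 (initial): 1 infected
Step 1: +3 new -> 4 infected
Step 2: +6 new -> 10 infected
Step 3: +6 new -> 16 infected
Step 4: +6 new -> 22 infected
Step 5: +4 new -> 26 infected
Step 6: +1 new -> 27 infected
Step 7: +1 new -> 28 infected
Step 8: +0 new -> 28 infected

Answer: 8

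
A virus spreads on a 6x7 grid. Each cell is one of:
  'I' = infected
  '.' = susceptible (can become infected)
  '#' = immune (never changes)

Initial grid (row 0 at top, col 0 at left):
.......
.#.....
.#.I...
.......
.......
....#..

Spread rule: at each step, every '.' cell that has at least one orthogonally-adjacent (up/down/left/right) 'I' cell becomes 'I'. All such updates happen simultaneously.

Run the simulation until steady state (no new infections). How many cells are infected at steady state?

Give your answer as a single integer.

Step 0 (initial): 1 infected
Step 1: +4 new -> 5 infected
Step 2: +7 new -> 12 infected
Step 3: +9 new -> 21 infected
Step 4: +8 new -> 29 infected
Step 5: +7 new -> 36 infected
Step 6: +3 new -> 39 infected
Step 7: +0 new -> 39 infected

Answer: 39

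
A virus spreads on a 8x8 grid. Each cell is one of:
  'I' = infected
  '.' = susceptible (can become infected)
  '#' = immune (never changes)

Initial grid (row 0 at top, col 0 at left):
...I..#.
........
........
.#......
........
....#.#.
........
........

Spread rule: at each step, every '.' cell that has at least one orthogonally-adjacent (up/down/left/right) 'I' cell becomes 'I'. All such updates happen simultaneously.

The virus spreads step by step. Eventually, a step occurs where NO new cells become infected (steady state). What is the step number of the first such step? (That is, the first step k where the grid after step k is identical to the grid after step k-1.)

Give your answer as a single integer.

Answer: 12

Derivation:
Step 0 (initial): 1 infected
Step 1: +3 new -> 4 infected
Step 2: +5 new -> 9 infected
Step 3: +6 new -> 15 infected
Step 4: +7 new -> 22 infected
Step 5: +7 new -> 29 infected
Step 6: +8 new -> 37 infected
Step 7: +8 new -> 45 infected
Step 8: +6 new -> 51 infected
Step 9: +5 new -> 56 infected
Step 10: +3 new -> 59 infected
Step 11: +1 new -> 60 infected
Step 12: +0 new -> 60 infected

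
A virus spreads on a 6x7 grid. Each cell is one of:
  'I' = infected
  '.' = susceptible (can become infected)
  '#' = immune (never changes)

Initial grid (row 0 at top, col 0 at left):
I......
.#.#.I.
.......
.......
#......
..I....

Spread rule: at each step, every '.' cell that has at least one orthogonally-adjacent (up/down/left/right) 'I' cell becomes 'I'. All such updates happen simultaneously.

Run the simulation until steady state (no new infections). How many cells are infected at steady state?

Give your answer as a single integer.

Step 0 (initial): 3 infected
Step 1: +9 new -> 12 infected
Step 2: +12 new -> 24 infected
Step 3: +13 new -> 37 infected
Step 4: +2 new -> 39 infected
Step 5: +0 new -> 39 infected

Answer: 39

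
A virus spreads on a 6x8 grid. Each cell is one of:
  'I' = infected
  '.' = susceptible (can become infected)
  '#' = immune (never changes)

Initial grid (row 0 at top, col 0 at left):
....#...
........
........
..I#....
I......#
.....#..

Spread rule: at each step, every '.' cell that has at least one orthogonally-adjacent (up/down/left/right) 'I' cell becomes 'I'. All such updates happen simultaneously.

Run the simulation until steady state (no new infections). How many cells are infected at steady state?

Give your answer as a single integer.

Answer: 44

Derivation:
Step 0 (initial): 2 infected
Step 1: +6 new -> 8 infected
Step 2: +7 new -> 15 infected
Step 3: +7 new -> 22 infected
Step 4: +8 new -> 30 infected
Step 5: +4 new -> 34 infected
Step 6: +5 new -> 39 infected
Step 7: +4 new -> 43 infected
Step 8: +1 new -> 44 infected
Step 9: +0 new -> 44 infected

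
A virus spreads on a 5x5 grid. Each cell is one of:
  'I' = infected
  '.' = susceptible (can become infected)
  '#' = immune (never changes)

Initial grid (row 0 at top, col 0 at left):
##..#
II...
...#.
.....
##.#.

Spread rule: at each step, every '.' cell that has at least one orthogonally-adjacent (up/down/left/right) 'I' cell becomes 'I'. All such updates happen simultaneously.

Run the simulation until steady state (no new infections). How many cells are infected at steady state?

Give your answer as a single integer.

Step 0 (initial): 2 infected
Step 1: +3 new -> 5 infected
Step 2: +5 new -> 10 infected
Step 3: +3 new -> 13 infected
Step 4: +3 new -> 16 infected
Step 5: +1 new -> 17 infected
Step 6: +1 new -> 18 infected
Step 7: +0 new -> 18 infected

Answer: 18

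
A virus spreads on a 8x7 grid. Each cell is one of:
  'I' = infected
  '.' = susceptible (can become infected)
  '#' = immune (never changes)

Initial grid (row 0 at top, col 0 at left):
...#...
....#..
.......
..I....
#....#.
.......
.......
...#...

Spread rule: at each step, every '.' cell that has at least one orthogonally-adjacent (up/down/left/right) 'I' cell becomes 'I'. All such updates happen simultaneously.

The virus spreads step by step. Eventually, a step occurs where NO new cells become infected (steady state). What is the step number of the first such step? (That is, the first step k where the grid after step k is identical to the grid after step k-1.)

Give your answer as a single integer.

Answer: 9

Derivation:
Step 0 (initial): 1 infected
Step 1: +4 new -> 5 infected
Step 2: +8 new -> 13 infected
Step 3: +10 new -> 23 infected
Step 4: +9 new -> 32 infected
Step 5: +8 new -> 40 infected
Step 6: +6 new -> 46 infected
Step 7: +4 new -> 50 infected
Step 8: +1 new -> 51 infected
Step 9: +0 new -> 51 infected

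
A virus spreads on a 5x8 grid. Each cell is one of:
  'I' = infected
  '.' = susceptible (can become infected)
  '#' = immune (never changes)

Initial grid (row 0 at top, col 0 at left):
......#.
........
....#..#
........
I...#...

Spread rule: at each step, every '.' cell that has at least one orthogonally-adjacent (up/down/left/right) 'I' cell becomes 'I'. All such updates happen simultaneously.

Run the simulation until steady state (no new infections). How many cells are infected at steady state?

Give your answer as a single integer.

Answer: 36

Derivation:
Step 0 (initial): 1 infected
Step 1: +2 new -> 3 infected
Step 2: +3 new -> 6 infected
Step 3: +4 new -> 10 infected
Step 4: +4 new -> 14 infected
Step 5: +4 new -> 18 infected
Step 6: +3 new -> 21 infected
Step 7: +5 new -> 26 infected
Step 8: +5 new -> 31 infected
Step 9: +3 new -> 34 infected
Step 10: +1 new -> 35 infected
Step 11: +1 new -> 36 infected
Step 12: +0 new -> 36 infected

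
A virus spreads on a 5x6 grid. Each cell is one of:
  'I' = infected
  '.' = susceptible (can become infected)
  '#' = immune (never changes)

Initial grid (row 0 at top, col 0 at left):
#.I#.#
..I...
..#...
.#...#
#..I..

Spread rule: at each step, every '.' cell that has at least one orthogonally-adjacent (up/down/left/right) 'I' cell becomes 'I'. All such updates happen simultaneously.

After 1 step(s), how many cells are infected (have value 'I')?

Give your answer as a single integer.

Step 0 (initial): 3 infected
Step 1: +6 new -> 9 infected

Answer: 9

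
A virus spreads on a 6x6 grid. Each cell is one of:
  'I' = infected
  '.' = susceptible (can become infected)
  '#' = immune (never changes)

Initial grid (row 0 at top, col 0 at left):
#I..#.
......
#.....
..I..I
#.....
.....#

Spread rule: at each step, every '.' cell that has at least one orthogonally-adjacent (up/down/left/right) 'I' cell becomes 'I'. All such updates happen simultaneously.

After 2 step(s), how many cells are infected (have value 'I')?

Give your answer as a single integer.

Answer: 24

Derivation:
Step 0 (initial): 3 infected
Step 1: +9 new -> 12 infected
Step 2: +12 new -> 24 infected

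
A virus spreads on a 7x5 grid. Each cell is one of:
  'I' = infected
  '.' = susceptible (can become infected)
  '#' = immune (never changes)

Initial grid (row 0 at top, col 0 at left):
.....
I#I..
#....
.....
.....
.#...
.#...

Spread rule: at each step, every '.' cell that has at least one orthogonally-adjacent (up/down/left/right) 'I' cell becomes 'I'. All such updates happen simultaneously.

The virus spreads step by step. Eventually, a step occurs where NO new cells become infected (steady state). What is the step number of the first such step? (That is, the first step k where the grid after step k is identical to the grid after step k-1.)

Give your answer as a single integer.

Answer: 8

Derivation:
Step 0 (initial): 2 infected
Step 1: +4 new -> 6 infected
Step 2: +6 new -> 12 infected
Step 3: +5 new -> 17 infected
Step 4: +5 new -> 22 infected
Step 5: +4 new -> 26 infected
Step 6: +3 new -> 29 infected
Step 7: +2 new -> 31 infected
Step 8: +0 new -> 31 infected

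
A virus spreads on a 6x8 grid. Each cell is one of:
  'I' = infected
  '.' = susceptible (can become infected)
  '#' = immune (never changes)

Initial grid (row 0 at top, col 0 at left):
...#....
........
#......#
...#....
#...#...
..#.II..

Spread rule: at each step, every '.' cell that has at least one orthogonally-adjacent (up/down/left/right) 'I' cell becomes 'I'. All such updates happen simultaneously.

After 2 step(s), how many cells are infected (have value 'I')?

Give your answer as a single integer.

Answer: 9

Derivation:
Step 0 (initial): 2 infected
Step 1: +3 new -> 5 infected
Step 2: +4 new -> 9 infected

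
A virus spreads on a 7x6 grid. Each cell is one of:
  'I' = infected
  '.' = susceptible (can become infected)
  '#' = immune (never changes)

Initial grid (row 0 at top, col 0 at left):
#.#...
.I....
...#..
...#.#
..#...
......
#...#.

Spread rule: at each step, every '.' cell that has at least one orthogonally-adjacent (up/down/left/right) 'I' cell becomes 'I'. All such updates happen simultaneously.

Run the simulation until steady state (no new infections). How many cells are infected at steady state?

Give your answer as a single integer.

Answer: 34

Derivation:
Step 0 (initial): 1 infected
Step 1: +4 new -> 5 infected
Step 2: +4 new -> 9 infected
Step 3: +5 new -> 14 infected
Step 4: +5 new -> 19 infected
Step 5: +6 new -> 25 infected
Step 6: +3 new -> 28 infected
Step 7: +4 new -> 32 infected
Step 8: +1 new -> 33 infected
Step 9: +1 new -> 34 infected
Step 10: +0 new -> 34 infected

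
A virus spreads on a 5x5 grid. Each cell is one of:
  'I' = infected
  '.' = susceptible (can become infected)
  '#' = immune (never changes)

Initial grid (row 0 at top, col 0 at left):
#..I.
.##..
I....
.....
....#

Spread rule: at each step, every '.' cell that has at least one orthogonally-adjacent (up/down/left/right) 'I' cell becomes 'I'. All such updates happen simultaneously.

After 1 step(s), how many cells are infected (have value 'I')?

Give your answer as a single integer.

Answer: 8

Derivation:
Step 0 (initial): 2 infected
Step 1: +6 new -> 8 infected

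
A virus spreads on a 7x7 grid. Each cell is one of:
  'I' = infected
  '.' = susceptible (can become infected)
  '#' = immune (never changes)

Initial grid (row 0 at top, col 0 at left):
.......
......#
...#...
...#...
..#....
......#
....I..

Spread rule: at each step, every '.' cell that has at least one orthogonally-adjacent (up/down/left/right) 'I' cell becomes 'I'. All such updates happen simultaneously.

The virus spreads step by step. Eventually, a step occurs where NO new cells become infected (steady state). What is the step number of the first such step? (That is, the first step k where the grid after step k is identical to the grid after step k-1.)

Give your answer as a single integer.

Step 0 (initial): 1 infected
Step 1: +3 new -> 4 infected
Step 2: +5 new -> 9 infected
Step 3: +5 new -> 14 infected
Step 4: +5 new -> 19 infected
Step 5: +5 new -> 24 infected
Step 6: +6 new -> 30 infected
Step 7: +6 new -> 36 infected
Step 8: +5 new -> 41 infected
Step 9: +2 new -> 43 infected
Step 10: +1 new -> 44 infected
Step 11: +0 new -> 44 infected

Answer: 11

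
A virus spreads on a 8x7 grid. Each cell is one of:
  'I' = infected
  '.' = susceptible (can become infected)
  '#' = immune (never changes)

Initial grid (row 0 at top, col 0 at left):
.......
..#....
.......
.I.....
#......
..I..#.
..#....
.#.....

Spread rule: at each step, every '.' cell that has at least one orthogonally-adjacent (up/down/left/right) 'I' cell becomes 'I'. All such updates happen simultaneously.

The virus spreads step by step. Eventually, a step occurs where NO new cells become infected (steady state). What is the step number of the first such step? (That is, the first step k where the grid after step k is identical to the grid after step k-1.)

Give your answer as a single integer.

Step 0 (initial): 2 infected
Step 1: +7 new -> 9 infected
Step 2: +9 new -> 18 infected
Step 3: +8 new -> 26 infected
Step 4: +10 new -> 36 infected
Step 5: +7 new -> 43 infected
Step 6: +5 new -> 48 infected
Step 7: +2 new -> 50 infected
Step 8: +1 new -> 51 infected
Step 9: +0 new -> 51 infected

Answer: 9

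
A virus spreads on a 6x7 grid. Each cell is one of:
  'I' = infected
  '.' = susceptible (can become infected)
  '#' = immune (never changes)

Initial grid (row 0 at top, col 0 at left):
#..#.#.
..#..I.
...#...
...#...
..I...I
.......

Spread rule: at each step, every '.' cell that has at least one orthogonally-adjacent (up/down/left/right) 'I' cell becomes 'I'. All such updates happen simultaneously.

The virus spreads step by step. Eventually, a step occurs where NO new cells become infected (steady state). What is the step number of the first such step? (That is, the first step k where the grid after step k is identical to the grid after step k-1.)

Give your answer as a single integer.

Answer: 7

Derivation:
Step 0 (initial): 3 infected
Step 1: +10 new -> 13 infected
Step 2: +13 new -> 26 infected
Step 3: +5 new -> 31 infected
Step 4: +2 new -> 33 infected
Step 5: +2 new -> 35 infected
Step 6: +1 new -> 36 infected
Step 7: +0 new -> 36 infected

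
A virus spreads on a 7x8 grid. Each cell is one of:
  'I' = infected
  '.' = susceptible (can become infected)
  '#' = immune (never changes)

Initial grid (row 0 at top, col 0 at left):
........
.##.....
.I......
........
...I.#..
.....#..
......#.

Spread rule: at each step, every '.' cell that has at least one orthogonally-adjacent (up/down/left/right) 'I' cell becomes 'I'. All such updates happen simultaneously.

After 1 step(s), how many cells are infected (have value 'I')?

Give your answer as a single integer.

Step 0 (initial): 2 infected
Step 1: +7 new -> 9 infected

Answer: 9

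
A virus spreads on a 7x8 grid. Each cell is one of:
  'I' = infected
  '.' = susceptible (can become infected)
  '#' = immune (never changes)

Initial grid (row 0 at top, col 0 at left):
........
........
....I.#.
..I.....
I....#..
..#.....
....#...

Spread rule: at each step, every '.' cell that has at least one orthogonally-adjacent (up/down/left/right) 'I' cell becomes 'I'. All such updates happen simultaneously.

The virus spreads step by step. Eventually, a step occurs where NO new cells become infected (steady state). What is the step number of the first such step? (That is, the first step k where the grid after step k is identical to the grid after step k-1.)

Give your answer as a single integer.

Answer: 8

Derivation:
Step 0 (initial): 3 infected
Step 1: +11 new -> 14 infected
Step 2: +11 new -> 25 infected
Step 3: +10 new -> 35 infected
Step 4: +9 new -> 44 infected
Step 5: +5 new -> 49 infected
Step 6: +2 new -> 51 infected
Step 7: +1 new -> 52 infected
Step 8: +0 new -> 52 infected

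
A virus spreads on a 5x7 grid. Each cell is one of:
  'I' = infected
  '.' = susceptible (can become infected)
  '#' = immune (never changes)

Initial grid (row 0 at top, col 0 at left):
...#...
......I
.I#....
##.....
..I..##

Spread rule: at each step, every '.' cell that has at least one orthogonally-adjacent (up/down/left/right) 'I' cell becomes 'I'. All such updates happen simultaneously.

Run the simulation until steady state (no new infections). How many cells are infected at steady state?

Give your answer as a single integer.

Answer: 29

Derivation:
Step 0 (initial): 3 infected
Step 1: +8 new -> 11 infected
Step 2: +10 new -> 21 infected
Step 3: +8 new -> 29 infected
Step 4: +0 new -> 29 infected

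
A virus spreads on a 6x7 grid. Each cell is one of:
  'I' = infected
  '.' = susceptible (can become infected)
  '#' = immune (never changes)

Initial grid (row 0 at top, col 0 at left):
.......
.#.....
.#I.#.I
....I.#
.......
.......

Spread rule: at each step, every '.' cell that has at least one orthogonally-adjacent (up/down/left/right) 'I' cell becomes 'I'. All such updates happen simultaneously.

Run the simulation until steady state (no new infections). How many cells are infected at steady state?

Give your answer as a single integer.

Step 0 (initial): 3 infected
Step 1: +8 new -> 11 infected
Step 2: +9 new -> 20 infected
Step 3: +10 new -> 30 infected
Step 4: +6 new -> 36 infected
Step 5: +2 new -> 38 infected
Step 6: +0 new -> 38 infected

Answer: 38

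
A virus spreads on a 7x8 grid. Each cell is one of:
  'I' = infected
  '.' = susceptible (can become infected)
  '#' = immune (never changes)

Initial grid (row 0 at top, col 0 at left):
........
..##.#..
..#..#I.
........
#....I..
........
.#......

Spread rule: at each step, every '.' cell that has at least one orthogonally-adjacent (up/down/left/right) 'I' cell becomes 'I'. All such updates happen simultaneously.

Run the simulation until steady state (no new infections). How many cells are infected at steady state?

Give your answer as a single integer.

Step 0 (initial): 2 infected
Step 1: +7 new -> 9 infected
Step 2: +9 new -> 18 infected
Step 3: +9 new -> 27 infected
Step 4: +8 new -> 35 infected
Step 5: +4 new -> 39 infected
Step 6: +4 new -> 43 infected
Step 7: +4 new -> 47 infected
Step 8: +2 new -> 49 infected
Step 9: +0 new -> 49 infected

Answer: 49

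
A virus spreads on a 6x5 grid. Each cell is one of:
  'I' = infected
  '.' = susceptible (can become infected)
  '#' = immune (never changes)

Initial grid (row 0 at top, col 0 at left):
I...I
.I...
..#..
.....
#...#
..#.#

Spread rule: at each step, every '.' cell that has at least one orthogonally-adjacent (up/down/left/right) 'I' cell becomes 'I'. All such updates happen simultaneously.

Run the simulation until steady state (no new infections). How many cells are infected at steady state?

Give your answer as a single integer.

Answer: 25

Derivation:
Step 0 (initial): 3 infected
Step 1: +6 new -> 9 infected
Step 2: +5 new -> 14 infected
Step 3: +5 new -> 19 infected
Step 4: +3 new -> 22 infected
Step 5: +2 new -> 24 infected
Step 6: +1 new -> 25 infected
Step 7: +0 new -> 25 infected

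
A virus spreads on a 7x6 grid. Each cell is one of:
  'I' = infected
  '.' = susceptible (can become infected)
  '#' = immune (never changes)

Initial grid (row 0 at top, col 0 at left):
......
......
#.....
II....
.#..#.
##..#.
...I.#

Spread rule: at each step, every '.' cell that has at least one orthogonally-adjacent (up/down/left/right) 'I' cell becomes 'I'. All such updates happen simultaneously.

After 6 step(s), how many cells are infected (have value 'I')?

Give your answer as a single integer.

Step 0 (initial): 3 infected
Step 1: +6 new -> 9 infected
Step 2: +7 new -> 16 infected
Step 3: +6 new -> 22 infected
Step 4: +5 new -> 27 infected
Step 5: +4 new -> 31 infected
Step 6: +3 new -> 34 infected

Answer: 34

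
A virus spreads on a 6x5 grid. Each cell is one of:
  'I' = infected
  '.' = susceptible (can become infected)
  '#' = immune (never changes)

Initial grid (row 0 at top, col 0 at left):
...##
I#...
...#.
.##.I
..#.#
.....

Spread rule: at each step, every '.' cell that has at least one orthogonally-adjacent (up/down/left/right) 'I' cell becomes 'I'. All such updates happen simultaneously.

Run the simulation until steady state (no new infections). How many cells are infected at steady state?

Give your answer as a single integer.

Answer: 22

Derivation:
Step 0 (initial): 2 infected
Step 1: +4 new -> 6 infected
Step 2: +5 new -> 11 infected
Step 3: +5 new -> 16 infected
Step 4: +5 new -> 21 infected
Step 5: +1 new -> 22 infected
Step 6: +0 new -> 22 infected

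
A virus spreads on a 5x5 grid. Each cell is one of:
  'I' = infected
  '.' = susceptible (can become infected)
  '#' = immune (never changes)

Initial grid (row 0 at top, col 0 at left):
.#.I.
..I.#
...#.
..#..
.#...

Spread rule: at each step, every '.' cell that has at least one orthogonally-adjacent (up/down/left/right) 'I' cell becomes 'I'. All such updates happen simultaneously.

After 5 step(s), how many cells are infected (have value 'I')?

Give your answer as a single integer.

Step 0 (initial): 2 infected
Step 1: +5 new -> 7 infected
Step 2: +2 new -> 9 infected
Step 3: +3 new -> 12 infected
Step 4: +1 new -> 13 infected
Step 5: +1 new -> 14 infected

Answer: 14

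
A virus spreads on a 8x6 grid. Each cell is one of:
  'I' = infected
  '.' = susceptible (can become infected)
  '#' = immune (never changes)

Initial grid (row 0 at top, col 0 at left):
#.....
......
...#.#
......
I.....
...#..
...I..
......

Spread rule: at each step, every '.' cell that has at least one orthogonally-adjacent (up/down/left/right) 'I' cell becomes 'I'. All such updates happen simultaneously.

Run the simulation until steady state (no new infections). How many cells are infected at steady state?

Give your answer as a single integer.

Step 0 (initial): 2 infected
Step 1: +6 new -> 8 infected
Step 2: +11 new -> 19 infected
Step 3: +9 new -> 28 infected
Step 4: +5 new -> 33 infected
Step 5: +4 new -> 37 infected
Step 6: +3 new -> 40 infected
Step 7: +3 new -> 43 infected
Step 8: +1 new -> 44 infected
Step 9: +0 new -> 44 infected

Answer: 44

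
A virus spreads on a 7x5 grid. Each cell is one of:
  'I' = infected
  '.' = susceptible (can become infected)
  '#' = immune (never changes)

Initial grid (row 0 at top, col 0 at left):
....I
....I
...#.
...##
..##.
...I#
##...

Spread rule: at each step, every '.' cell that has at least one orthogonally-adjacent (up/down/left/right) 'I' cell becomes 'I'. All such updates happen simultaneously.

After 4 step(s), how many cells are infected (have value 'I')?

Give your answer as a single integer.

Answer: 24

Derivation:
Step 0 (initial): 3 infected
Step 1: +5 new -> 8 infected
Step 2: +5 new -> 13 infected
Step 3: +5 new -> 18 infected
Step 4: +6 new -> 24 infected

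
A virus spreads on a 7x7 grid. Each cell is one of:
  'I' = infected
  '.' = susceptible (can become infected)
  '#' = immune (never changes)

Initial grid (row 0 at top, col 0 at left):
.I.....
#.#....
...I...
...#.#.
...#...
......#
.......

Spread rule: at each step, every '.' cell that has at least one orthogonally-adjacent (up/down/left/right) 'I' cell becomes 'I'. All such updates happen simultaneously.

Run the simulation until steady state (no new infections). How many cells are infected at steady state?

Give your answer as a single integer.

Answer: 43

Derivation:
Step 0 (initial): 2 infected
Step 1: +6 new -> 8 infected
Step 2: +6 new -> 14 infected
Step 3: +7 new -> 21 infected
Step 4: +8 new -> 29 infected
Step 5: +8 new -> 37 infected
Step 6: +4 new -> 41 infected
Step 7: +2 new -> 43 infected
Step 8: +0 new -> 43 infected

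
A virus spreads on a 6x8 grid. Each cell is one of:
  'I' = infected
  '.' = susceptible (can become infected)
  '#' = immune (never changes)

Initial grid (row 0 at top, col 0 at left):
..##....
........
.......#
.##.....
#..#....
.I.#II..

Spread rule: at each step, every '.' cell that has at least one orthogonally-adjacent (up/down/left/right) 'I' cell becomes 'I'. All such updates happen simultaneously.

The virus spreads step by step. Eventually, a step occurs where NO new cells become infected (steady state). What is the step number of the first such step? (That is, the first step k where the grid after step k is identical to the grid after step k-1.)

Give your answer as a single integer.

Answer: 10

Derivation:
Step 0 (initial): 3 infected
Step 1: +6 new -> 9 infected
Step 2: +5 new -> 14 infected
Step 3: +5 new -> 19 infected
Step 4: +5 new -> 24 infected
Step 5: +5 new -> 29 infected
Step 6: +4 new -> 33 infected
Step 7: +3 new -> 36 infected
Step 8: +3 new -> 39 infected
Step 9: +1 new -> 40 infected
Step 10: +0 new -> 40 infected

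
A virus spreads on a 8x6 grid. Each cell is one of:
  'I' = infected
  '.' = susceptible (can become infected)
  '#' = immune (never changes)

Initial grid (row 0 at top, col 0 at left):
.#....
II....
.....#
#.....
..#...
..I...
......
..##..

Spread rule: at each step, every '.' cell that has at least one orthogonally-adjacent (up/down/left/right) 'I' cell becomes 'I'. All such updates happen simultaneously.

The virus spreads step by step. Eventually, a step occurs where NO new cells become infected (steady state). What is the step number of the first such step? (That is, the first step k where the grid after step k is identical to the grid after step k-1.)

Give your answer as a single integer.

Answer: 6

Derivation:
Step 0 (initial): 3 infected
Step 1: +7 new -> 10 infected
Step 2: +10 new -> 20 infected
Step 3: +11 new -> 31 infected
Step 4: +8 new -> 39 infected
Step 5: +3 new -> 42 infected
Step 6: +0 new -> 42 infected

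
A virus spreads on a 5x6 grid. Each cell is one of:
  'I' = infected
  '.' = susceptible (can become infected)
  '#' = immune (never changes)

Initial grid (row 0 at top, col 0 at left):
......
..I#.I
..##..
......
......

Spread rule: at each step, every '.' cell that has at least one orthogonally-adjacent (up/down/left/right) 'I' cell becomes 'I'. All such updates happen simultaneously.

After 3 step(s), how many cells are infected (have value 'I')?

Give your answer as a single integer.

Step 0 (initial): 2 infected
Step 1: +5 new -> 7 infected
Step 2: +7 new -> 14 infected
Step 3: +5 new -> 19 infected

Answer: 19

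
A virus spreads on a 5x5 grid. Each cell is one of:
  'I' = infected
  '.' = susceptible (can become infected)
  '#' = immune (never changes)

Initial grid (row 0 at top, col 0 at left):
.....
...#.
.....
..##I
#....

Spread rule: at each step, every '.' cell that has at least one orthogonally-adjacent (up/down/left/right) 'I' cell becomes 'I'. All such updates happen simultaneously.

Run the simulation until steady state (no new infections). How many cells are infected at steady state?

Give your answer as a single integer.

Step 0 (initial): 1 infected
Step 1: +2 new -> 3 infected
Step 2: +3 new -> 6 infected
Step 3: +3 new -> 9 infected
Step 4: +4 new -> 13 infected
Step 5: +4 new -> 17 infected
Step 6: +3 new -> 20 infected
Step 7: +1 new -> 21 infected
Step 8: +0 new -> 21 infected

Answer: 21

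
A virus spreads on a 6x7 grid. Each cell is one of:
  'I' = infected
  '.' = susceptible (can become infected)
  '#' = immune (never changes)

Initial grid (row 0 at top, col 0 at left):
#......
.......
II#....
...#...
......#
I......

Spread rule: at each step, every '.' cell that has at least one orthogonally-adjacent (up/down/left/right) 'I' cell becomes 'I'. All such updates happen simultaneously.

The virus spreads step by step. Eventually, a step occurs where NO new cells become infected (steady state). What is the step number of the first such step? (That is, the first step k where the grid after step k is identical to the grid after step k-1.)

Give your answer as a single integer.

Step 0 (initial): 3 infected
Step 1: +6 new -> 9 infected
Step 2: +5 new -> 14 infected
Step 3: +4 new -> 18 infected
Step 4: +5 new -> 23 infected
Step 5: +5 new -> 28 infected
Step 6: +6 new -> 34 infected
Step 7: +3 new -> 37 infected
Step 8: +1 new -> 38 infected
Step 9: +0 new -> 38 infected

Answer: 9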